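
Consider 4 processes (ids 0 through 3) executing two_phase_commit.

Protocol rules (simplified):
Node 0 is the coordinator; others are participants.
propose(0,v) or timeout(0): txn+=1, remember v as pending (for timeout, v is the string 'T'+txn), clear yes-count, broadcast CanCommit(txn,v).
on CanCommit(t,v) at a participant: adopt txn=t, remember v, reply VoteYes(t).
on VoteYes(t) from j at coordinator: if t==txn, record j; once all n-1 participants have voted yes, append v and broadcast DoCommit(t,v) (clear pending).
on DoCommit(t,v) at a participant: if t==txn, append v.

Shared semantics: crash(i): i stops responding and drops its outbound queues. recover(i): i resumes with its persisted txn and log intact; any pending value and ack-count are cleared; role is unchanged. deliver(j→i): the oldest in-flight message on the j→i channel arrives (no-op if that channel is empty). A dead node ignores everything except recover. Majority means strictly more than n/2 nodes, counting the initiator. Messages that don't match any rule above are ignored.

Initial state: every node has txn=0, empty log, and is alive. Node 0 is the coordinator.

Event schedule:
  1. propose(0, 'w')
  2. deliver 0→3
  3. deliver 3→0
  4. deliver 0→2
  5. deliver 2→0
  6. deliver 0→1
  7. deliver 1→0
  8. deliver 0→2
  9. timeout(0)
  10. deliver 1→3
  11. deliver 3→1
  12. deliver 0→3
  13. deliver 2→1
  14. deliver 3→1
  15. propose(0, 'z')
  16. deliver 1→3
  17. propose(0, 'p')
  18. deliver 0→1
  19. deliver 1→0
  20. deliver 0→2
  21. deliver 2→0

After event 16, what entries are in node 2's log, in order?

w

after 1 — propose(0,'w'): n0:coor/t1/[-]
after 2 — deliver 0→3: n3:part/t1/[-]
after 3 — deliver 3→0: ·
after 4 — deliver 0→2: n2:part/t1/[-]
after 5 — deliver 2→0: ·
after 6 — deliver 0→1: n1:part/t1/[-]
after 7 — deliver 1→0: n0:coor/t1/[w]
after 8 — deliver 0→2: n2:part/t1/[w]
after 9 — timeout(0): n0:coor/t2/[w]
after 10 — deliver 1→3: ·
after 11 — deliver 3→1: ·
after 12 — deliver 0→3: n3:part/t1/[w]
after 13 — deliver 2→1: ·
after 14 — deliver 3→1: ·
after 15 — propose(0,'z'): n0:coor/t3/[w]
after 16 — deliver 1→3: ·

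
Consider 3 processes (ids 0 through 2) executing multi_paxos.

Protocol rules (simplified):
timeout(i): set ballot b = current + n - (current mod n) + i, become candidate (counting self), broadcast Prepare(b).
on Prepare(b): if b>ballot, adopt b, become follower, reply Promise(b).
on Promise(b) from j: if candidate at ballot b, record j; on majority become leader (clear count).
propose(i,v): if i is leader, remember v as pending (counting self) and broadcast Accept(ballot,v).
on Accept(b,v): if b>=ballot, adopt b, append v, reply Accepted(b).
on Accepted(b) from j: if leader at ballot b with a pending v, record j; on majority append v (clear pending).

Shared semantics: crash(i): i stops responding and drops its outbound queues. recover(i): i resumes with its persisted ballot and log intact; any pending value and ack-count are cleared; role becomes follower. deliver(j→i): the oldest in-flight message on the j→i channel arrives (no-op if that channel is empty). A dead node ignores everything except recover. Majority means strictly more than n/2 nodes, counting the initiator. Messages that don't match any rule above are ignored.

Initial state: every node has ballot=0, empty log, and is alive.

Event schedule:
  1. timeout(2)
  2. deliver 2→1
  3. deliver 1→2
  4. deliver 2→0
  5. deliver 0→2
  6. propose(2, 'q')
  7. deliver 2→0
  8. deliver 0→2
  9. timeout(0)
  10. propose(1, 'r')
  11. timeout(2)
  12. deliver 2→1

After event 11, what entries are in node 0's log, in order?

after 1 — timeout(2): n2:cand/b5/[-]
after 2 — deliver 2→1: n1:foll/b5/[-]
after 3 — deliver 1→2: n2:lead/b5/[-]
after 4 — deliver 2→0: n0:foll/b5/[-]
after 5 — deliver 0→2: ·
after 6 — propose(2,'q'): ·
after 7 — deliver 2→0: n0:foll/b5/[q]
after 8 — deliver 0→2: n2:lead/b5/[q]
after 9 — timeout(0): n0:cand/b6/[q]
after 10 — propose(1,'r'): ·
after 11 — timeout(2): n2:cand/b8/[q]

q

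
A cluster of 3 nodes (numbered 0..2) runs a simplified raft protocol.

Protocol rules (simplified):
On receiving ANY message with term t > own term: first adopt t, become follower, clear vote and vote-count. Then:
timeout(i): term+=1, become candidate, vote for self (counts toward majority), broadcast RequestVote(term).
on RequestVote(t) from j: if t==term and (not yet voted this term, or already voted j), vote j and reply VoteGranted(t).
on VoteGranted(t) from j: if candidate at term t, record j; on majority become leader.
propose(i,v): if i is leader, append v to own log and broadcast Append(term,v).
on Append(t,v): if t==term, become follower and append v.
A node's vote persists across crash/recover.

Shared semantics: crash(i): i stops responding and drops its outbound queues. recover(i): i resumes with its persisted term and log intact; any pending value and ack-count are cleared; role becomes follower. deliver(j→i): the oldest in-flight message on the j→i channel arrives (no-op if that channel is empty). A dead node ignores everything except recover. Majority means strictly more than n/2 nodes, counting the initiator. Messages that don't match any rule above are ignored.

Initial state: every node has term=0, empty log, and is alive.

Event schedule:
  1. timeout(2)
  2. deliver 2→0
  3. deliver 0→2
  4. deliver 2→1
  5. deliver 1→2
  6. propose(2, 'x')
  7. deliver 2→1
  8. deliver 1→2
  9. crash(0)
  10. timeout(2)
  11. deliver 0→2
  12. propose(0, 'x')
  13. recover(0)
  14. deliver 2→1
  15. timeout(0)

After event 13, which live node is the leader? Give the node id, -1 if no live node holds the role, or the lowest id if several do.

after 1 — timeout(2): n2:cand/t1/[-]
after 2 — deliver 2→0: n0:foll/t1/[-]
after 3 — deliver 0→2: n2:lead/t1/[-]
after 4 — deliver 2→1: n1:foll/t1/[-]
after 5 — deliver 1→2: ·
after 6 — propose(2,'x'): n2:lead/t1/[x]
after 7 — deliver 2→1: n1:foll/t1/[x]
after 8 — deliver 1→2: ·
after 9 — crash(0): n0:✗foll/t1/[-]
after 10 — timeout(2): n2:cand/t2/[x]
after 11 — deliver 0→2: ·
after 12 — propose(0,'x'): ·
after 13 — recover(0): n0:foll/t1/[-]

-1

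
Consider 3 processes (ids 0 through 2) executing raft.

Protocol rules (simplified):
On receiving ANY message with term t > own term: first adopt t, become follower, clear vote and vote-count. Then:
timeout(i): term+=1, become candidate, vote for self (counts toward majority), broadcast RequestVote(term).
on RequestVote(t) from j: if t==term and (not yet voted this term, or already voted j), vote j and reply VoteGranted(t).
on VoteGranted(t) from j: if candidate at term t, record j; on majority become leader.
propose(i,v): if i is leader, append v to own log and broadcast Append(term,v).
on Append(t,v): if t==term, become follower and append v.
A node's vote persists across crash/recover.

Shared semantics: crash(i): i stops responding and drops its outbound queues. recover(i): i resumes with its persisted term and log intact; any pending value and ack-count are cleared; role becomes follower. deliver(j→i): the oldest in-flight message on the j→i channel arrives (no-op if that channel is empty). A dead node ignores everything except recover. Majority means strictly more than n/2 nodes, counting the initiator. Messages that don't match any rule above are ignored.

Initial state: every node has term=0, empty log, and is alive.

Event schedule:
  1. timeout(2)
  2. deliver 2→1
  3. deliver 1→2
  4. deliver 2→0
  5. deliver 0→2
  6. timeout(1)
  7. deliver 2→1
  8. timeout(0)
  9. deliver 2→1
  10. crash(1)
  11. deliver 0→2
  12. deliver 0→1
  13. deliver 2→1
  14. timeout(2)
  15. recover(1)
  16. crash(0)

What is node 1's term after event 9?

2

after 1 — timeout(2): n2:cand/t1/[-]
after 2 — deliver 2→1: n1:foll/t1/[-]
after 3 — deliver 1→2: n2:lead/t1/[-]
after 4 — deliver 2→0: n0:foll/t1/[-]
after 5 — deliver 0→2: ·
after 6 — timeout(1): n1:cand/t2/[-]
after 7 — deliver 2→1: ·
after 8 — timeout(0): n0:cand/t2/[-]
after 9 — deliver 2→1: ·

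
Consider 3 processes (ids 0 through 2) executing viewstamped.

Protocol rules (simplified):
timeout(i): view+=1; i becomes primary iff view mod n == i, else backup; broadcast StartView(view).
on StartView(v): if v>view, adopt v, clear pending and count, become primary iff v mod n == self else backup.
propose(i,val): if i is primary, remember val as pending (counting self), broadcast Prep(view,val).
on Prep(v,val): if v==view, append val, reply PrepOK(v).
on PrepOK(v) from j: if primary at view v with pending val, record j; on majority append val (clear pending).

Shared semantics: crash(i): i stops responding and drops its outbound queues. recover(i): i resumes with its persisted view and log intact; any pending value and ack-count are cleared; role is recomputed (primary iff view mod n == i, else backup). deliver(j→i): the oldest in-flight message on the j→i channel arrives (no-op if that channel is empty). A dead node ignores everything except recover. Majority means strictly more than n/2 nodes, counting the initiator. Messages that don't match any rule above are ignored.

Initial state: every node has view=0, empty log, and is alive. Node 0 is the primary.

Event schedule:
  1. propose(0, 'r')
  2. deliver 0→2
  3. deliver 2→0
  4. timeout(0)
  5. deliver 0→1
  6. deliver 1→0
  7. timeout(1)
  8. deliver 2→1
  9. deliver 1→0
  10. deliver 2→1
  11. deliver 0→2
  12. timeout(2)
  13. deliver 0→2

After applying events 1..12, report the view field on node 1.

[1] propose(0,'r') → ∅
[2] deliver 0→2 → N2(back v0 [r])
[3] deliver 2→0 → N0(prim v0 [r])
[4] timeout(0) → N0(back v1 [r])
[5] deliver 0→1 → N1(back v0 [r])
[6] deliver 1→0 → ∅
[7] timeout(1) → N1(prim v1 [r])
[8] deliver 2→1 → ∅
[9] deliver 1→0 → ∅
[10] deliver 2→1 → ∅
[11] deliver 0→2 → N2(back v1 [r])
[12] timeout(2) → N2(prim v2 [r])

1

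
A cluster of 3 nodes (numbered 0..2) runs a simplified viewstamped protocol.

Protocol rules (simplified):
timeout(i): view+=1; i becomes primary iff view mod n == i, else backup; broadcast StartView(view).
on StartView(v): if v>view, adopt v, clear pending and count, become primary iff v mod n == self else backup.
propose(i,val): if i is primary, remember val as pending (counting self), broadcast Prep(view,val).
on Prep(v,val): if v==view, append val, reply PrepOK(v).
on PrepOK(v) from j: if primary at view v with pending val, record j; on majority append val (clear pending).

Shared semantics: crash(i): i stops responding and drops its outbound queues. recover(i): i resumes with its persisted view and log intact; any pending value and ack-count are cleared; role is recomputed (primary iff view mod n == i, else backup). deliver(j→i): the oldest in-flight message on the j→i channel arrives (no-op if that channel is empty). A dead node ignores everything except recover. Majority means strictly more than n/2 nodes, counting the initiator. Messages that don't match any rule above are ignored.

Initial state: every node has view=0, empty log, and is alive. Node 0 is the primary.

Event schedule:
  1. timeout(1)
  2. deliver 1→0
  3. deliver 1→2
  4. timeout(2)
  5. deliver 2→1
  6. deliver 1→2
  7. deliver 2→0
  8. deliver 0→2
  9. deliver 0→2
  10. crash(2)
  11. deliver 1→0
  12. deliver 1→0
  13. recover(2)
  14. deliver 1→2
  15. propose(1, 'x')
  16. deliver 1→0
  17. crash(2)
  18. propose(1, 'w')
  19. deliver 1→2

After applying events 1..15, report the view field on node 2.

[1] timeout(1) → N1(prim v1 [-])
[2] deliver 1→0 → N0(back v1 [-])
[3] deliver 1→2 → N2(back v1 [-])
[4] timeout(2) → N2(prim v2 [-])
[5] deliver 2→1 → N1(back v2 [-])
[6] deliver 1→2 → ∅
[7] deliver 2→0 → N0(back v2 [-])
[8] deliver 0→2 → ∅
[9] deliver 0→2 → ∅
[10] crash(2) → N2(✗prim v2 [-])
[11] deliver 1→0 → ∅
[12] deliver 1→0 → ∅
[13] recover(2) → N2(prim v2 [-])
[14] deliver 1→2 → ∅
[15] propose(1,'x') → ∅

2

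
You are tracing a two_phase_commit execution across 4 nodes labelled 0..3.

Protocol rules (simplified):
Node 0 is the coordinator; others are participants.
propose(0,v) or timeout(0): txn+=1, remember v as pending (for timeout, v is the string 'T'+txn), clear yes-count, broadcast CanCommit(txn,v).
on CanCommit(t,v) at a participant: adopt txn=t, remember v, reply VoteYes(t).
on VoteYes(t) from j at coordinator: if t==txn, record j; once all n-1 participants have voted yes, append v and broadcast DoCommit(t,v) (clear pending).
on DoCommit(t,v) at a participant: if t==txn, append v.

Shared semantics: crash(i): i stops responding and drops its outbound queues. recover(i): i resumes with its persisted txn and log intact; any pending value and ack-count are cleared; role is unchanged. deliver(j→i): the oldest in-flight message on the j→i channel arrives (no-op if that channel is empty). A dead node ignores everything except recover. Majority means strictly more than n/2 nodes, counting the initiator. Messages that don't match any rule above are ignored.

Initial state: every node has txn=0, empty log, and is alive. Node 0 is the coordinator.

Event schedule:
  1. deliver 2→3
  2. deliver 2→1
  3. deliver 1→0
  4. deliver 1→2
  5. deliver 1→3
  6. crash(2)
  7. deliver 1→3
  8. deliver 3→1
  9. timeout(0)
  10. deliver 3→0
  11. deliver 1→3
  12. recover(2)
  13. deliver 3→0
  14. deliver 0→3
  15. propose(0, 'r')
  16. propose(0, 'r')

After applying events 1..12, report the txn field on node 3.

[1] deliver 2→3 → ∅
[2] deliver 2→1 → ∅
[3] deliver 1→0 → ∅
[4] deliver 1→2 → ∅
[5] deliver 1→3 → ∅
[6] crash(2) → N2(✗part t0 [-])
[7] deliver 1→3 → ∅
[8] deliver 3→1 → ∅
[9] timeout(0) → N0(coor t1 [-])
[10] deliver 3→0 → ∅
[11] deliver 1→3 → ∅
[12] recover(2) → N2(part t0 [-])

0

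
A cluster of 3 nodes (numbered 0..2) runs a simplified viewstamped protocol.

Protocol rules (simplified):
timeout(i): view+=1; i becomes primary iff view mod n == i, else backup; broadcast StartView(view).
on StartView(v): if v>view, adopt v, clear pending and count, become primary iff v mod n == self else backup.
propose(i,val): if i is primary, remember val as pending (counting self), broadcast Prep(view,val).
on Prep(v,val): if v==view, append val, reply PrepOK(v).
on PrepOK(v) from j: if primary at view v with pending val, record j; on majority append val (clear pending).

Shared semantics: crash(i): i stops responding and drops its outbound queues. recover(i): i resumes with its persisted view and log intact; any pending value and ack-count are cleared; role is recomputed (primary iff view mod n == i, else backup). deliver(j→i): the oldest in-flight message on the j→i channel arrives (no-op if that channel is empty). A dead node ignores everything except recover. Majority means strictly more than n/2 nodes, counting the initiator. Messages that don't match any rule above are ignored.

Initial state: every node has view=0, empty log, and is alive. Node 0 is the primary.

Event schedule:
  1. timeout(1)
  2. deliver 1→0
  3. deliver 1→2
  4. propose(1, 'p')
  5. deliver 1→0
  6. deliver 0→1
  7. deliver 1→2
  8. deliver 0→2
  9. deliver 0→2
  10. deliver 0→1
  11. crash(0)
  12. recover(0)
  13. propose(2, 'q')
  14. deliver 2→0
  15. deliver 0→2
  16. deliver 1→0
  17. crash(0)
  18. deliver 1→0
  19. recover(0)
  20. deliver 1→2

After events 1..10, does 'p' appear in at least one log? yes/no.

yes

[1] timeout(1) → N1(prim v1 [-])
[2] deliver 1→0 → N0(back v1 [-])
[3] deliver 1→2 → N2(back v1 [-])
[4] propose(1,'p') → ∅
[5] deliver 1→0 → N0(back v1 [p])
[6] deliver 0→1 → N1(prim v1 [p])
[7] deliver 1→2 → N2(back v1 [p])
[8] deliver 0→2 → ∅
[9] deliver 0→2 → ∅
[10] deliver 0→1 → ∅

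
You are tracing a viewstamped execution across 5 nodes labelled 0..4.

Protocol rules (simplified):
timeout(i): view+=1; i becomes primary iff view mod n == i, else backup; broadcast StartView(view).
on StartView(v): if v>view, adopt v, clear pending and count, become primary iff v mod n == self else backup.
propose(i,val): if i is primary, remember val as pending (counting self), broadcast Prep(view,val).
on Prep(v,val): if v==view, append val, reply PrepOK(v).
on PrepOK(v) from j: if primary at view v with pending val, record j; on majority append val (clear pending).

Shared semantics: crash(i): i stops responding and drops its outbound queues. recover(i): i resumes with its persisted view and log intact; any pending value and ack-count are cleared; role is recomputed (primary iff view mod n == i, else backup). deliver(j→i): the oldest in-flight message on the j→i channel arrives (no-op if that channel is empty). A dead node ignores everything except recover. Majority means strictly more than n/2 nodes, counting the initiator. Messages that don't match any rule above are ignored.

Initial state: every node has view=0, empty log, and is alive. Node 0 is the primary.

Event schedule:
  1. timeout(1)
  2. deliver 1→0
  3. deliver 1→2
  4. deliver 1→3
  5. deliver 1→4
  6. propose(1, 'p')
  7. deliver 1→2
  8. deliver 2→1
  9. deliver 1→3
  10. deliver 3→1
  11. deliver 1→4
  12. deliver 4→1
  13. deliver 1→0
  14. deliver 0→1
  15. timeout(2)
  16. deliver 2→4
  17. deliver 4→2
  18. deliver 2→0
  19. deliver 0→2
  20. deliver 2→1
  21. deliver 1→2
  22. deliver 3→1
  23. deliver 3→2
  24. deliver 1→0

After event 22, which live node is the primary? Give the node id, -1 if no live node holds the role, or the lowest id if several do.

e1 timeout(1): 1[prim,v=1,-]
e2 deliver 1→0: 0[back,v=1,-]
e3 deliver 1→2: 2[back,v=1,-]
e4 deliver 1→3: 3[back,v=1,-]
e5 deliver 1→4: 4[back,v=1,-]
e6 propose(1,'p'): ·
e7 deliver 1→2: 2[back,v=1,p]
e8 deliver 2→1: ·
e9 deliver 1→3: 3[back,v=1,p]
e10 deliver 3→1: 1[prim,v=1,p]
e11 deliver 1→4: 4[back,v=1,p]
e12 deliver 4→1: ·
e13 deliver 1→0: 0[back,v=1,p]
e14 deliver 0→1: ·
e15 timeout(2): 2[prim,v=2,p]
e16 deliver 2→4: 4[back,v=2,p]
e17 deliver 4→2: ·
e18 deliver 2→0: 0[back,v=2,p]
e19 deliver 0→2: ·
e20 deliver 2→1: 1[back,v=2,p]
e21 deliver 1→2: ·
e22 deliver 3→1: ·

2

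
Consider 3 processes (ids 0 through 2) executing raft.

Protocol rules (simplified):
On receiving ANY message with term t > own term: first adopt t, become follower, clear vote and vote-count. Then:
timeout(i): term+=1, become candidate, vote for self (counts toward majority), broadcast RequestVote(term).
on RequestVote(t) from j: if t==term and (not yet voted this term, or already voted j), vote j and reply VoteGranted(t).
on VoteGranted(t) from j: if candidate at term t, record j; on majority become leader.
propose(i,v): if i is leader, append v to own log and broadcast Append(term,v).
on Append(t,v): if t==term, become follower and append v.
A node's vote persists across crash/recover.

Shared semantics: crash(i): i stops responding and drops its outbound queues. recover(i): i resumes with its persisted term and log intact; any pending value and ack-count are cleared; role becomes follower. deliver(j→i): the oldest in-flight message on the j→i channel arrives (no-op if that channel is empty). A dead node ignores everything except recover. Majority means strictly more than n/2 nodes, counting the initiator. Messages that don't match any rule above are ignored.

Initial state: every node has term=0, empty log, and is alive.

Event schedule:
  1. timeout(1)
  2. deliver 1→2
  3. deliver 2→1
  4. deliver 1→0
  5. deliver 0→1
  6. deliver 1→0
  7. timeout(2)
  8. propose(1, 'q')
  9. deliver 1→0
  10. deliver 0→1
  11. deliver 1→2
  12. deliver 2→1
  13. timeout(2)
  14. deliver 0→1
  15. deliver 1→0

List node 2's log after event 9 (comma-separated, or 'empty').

empty

step 1 timeout(1): 1={cand,t=1,log=-}
step 2 deliver 1→2: 2={foll,t=1,log=-}
step 3 deliver 2→1: 1={lead,t=1,log=-}
step 4 deliver 1→0: 0={foll,t=1,log=-}
step 5 deliver 0→1: —
step 6 deliver 1→0: —
step 7 timeout(2): 2={cand,t=2,log=-}
step 8 propose(1,'q'): 1={lead,t=1,log=q}
step 9 deliver 1→0: 0={foll,t=1,log=q}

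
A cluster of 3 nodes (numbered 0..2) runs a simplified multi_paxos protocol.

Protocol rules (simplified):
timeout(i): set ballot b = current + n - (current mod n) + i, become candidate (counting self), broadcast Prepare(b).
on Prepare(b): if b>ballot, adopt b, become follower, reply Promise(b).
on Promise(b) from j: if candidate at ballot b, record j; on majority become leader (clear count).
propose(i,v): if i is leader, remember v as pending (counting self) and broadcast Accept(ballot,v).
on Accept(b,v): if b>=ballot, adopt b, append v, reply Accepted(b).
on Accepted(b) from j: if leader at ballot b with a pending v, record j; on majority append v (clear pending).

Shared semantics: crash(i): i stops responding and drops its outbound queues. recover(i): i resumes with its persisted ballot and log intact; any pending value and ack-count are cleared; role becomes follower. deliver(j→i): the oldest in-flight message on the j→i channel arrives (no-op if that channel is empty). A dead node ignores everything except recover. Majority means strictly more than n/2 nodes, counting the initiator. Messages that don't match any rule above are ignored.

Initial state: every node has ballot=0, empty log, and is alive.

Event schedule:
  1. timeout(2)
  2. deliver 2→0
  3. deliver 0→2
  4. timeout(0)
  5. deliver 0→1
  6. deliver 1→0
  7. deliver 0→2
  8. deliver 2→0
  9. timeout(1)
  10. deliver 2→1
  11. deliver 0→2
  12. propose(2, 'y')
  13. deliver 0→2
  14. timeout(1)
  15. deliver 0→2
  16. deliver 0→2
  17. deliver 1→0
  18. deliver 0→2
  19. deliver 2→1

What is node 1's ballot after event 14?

13

e1 timeout(2): 2[cand,b=5,-]
e2 deliver 2→0: 0[foll,b=5,-]
e3 deliver 0→2: 2[lead,b=5,-]
e4 timeout(0): 0[cand,b=6,-]
e5 deliver 0→1: 1[foll,b=6,-]
e6 deliver 1→0: 0[lead,b=6,-]
e7 deliver 0→2: 2[foll,b=6,-]
e8 deliver 2→0: ·
e9 timeout(1): 1[cand,b=10,-]
e10 deliver 2→1: ·
e11 deliver 0→2: ·
e12 propose(2,'y'): ·
e13 deliver 0→2: ·
e14 timeout(1): 1[cand,b=13,-]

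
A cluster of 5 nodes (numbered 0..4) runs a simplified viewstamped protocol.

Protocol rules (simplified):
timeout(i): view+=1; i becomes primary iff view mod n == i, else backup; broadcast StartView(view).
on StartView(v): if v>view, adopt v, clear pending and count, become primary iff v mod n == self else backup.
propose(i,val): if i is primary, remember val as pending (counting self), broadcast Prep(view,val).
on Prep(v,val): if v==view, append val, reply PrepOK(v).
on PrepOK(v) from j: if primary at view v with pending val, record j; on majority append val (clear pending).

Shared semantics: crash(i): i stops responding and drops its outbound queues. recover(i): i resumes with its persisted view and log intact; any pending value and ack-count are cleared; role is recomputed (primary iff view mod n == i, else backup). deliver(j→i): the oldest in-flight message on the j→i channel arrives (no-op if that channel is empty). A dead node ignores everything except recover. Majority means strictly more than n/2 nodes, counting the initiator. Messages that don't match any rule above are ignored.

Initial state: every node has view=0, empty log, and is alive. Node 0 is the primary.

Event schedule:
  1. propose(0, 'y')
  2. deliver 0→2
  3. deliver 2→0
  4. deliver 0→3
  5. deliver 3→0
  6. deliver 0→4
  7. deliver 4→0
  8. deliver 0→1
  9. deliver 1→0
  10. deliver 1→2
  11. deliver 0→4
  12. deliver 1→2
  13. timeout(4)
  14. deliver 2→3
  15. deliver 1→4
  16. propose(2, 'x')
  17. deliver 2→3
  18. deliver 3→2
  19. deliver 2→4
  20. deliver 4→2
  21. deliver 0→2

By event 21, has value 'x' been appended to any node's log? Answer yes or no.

no

step 1 propose(0,'y'): —
step 2 deliver 0→2: 2={back,v=0,log=y}
step 3 deliver 2→0: —
step 4 deliver 0→3: 3={back,v=0,log=y}
step 5 deliver 3→0: 0={prim,v=0,log=y}
step 6 deliver 0→4: 4={back,v=0,log=y}
step 7 deliver 4→0: —
step 8 deliver 0→1: 1={back,v=0,log=y}
step 9 deliver 1→0: —
step 10 deliver 1→2: —
step 11 deliver 0→4: —
step 12 deliver 1→2: —
step 13 timeout(4): 4={back,v=1,log=y}
step 14 deliver 2→3: —
step 15 deliver 1→4: —
step 16 propose(2,'x'): —
step 17 deliver 2→3: —
step 18 deliver 3→2: —
step 19 deliver 2→4: —
step 20 deliver 4→2: 2={back,v=1,log=y}
step 21 deliver 0→2: —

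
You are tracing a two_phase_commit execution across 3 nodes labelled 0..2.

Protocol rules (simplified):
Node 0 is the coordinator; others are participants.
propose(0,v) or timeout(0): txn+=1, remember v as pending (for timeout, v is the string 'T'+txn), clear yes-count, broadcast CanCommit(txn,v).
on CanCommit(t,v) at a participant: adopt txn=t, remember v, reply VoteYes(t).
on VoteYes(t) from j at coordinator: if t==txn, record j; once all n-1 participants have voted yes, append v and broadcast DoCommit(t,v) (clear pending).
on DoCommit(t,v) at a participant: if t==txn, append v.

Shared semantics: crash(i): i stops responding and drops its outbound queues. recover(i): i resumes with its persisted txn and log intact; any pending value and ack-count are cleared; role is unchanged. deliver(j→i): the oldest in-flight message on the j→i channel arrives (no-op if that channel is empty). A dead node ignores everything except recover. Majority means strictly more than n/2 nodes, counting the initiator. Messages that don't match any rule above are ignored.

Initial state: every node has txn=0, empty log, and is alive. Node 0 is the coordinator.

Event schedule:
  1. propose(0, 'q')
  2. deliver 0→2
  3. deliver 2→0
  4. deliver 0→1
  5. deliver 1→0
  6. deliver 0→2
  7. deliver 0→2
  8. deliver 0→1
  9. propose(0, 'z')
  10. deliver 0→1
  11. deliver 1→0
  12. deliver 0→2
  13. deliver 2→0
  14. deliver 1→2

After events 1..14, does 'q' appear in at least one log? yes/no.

yes

1. propose(0,'q'):  <0:coor t1 ->
2. deliver 0→2:  <2:part t1 ->
3. deliver 2→0:  nop
4. deliver 0→1:  <1:part t1 ->
5. deliver 1→0:  <0:coor t1 q>
6. deliver 0→2:  <2:part t1 q>
7. deliver 0→2:  nop
8. deliver 0→1:  <1:part t1 q>
9. propose(0,'z'):  <0:coor t2 q>
10. deliver 0→1:  <1:part t2 q>
11. deliver 1→0:  nop
12. deliver 0→2:  <2:part t2 q>
13. deliver 2→0:  <0:coor t2 q,z>
14. deliver 1→2:  nop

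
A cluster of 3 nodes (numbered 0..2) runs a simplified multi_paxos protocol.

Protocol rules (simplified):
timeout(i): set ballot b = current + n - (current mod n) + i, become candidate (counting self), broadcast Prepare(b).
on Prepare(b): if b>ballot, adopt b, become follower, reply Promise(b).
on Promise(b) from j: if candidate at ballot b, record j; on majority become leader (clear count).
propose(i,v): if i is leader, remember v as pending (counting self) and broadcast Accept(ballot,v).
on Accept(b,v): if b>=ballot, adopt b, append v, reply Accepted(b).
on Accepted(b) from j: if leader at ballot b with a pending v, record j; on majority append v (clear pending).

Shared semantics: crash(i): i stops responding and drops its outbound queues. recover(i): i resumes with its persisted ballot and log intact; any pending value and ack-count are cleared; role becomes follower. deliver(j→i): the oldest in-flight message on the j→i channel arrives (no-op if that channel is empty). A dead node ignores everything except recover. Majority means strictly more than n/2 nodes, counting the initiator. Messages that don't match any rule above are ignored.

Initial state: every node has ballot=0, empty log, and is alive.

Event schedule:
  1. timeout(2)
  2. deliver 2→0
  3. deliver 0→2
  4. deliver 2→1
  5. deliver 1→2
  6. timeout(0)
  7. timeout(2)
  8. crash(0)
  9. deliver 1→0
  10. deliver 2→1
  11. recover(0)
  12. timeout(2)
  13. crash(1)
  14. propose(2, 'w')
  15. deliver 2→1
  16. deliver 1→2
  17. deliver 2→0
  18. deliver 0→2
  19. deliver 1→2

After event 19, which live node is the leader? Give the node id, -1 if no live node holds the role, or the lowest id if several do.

e1 timeout(2): 2[cand,b=5,-]
e2 deliver 2→0: 0[foll,b=5,-]
e3 deliver 0→2: 2[lead,b=5,-]
e4 deliver 2→1: 1[foll,b=5,-]
e5 deliver 1→2: ·
e6 timeout(0): 0[cand,b=6,-]
e7 timeout(2): 2[cand,b=8,-]
e8 crash(0): 0[✗cand,b=6,-]
e9 deliver 1→0: ·
e10 deliver 2→1: 1[foll,b=8,-]
e11 recover(0): 0[foll,b=6,-]
e12 timeout(2): 2[cand,b=11,-]
e13 crash(1): 1[✗foll,b=8,-]
e14 propose(2,'w'): ·
e15 deliver 2→1: ·
e16 deliver 1→2: ·
e17 deliver 2→0: 0[foll,b=8,-]
e18 deliver 0→2: ·
e19 deliver 1→2: ·

-1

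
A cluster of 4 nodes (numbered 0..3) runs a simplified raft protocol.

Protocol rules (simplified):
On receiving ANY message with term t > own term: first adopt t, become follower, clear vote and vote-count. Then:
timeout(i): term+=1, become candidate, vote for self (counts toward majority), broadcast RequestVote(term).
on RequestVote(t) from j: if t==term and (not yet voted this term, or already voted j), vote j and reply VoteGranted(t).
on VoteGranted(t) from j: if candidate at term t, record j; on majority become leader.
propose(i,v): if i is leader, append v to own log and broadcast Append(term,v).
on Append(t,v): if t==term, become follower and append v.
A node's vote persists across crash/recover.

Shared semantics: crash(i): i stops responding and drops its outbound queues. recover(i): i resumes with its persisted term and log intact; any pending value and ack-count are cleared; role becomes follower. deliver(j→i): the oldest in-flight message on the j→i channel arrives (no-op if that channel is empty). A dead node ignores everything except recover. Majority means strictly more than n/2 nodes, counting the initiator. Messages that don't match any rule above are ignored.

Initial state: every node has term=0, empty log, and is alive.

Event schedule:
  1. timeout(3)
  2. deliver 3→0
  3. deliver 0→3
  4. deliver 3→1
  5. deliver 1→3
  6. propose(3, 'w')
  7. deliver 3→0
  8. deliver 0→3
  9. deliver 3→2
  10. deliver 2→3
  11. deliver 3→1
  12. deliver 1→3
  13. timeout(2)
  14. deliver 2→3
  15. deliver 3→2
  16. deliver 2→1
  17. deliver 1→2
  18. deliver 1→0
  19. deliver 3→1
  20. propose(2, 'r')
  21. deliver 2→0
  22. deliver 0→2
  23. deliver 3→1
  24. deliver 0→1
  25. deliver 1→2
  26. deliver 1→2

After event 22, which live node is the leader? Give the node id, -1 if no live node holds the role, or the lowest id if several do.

1. timeout(3):  <3:cand t1 ->
2. deliver 3→0:  <0:foll t1 ->
3. deliver 0→3:  nop
4. deliver 3→1:  <1:foll t1 ->
5. deliver 1→3:  <3:lead t1 ->
6. propose(3,'w'):  <3:lead t1 w>
7. deliver 3→0:  <0:foll t1 w>
8. deliver 0→3:  nop
9. deliver 3→2:  <2:foll t1 ->
10. deliver 2→3:  nop
11. deliver 3→1:  <1:foll t1 w>
12. deliver 1→3:  nop
13. timeout(2):  <2:cand t2 ->
14. deliver 2→3:  <3:foll t2 w>
15. deliver 3→2:  nop
16. deliver 2→1:  <1:foll t2 w>
17. deliver 1→2:  nop
18. deliver 1→0:  nop
19. deliver 3→1:  nop
20. propose(2,'r'):  nop
21. deliver 2→0:  <0:foll t2 w>
22. deliver 0→2:  <2:lead t2 ->

2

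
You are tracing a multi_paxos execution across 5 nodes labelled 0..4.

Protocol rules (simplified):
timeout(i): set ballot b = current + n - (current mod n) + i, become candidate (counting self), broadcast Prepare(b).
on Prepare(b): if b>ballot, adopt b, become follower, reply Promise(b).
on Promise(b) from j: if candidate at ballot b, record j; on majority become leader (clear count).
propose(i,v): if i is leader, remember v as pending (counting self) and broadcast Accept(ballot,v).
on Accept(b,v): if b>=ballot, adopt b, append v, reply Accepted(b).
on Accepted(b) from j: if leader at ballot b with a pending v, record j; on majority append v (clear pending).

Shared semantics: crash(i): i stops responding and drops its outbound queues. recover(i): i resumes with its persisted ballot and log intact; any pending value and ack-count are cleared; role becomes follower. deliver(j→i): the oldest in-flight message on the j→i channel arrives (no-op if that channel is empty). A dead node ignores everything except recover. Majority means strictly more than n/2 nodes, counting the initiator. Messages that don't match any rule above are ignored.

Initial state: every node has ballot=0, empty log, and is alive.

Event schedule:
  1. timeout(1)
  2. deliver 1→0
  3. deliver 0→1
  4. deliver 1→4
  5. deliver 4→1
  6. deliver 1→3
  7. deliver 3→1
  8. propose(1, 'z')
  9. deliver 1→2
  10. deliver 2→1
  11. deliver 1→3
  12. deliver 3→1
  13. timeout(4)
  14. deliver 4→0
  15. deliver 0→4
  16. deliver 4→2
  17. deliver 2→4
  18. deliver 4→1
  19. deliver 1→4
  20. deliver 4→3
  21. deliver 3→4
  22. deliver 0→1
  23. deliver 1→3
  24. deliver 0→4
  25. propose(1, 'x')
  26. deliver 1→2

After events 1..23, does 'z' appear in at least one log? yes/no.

yes

e1 timeout(1): 1[cand,b=6,-]
e2 deliver 1→0: 0[foll,b=6,-]
e3 deliver 0→1: ·
e4 deliver 1→4: 4[foll,b=6,-]
e5 deliver 4→1: 1[lead,b=6,-]
e6 deliver 1→3: 3[foll,b=6,-]
e7 deliver 3→1: ·
e8 propose(1,'z'): ·
e9 deliver 1→2: 2[foll,b=6,-]
e10 deliver 2→1: ·
e11 deliver 1→3: 3[foll,b=6,z]
e12 deliver 3→1: ·
e13 timeout(4): 4[cand,b=14,-]
e14 deliver 4→0: 0[foll,b=14,-]
e15 deliver 0→4: ·
e16 deliver 4→2: 2[foll,b=14,-]
e17 deliver 2→4: 4[lead,b=14,-]
e18 deliver 4→1: 1[foll,b=14,-]
e19 deliver 1→4: ·
e20 deliver 4→3: 3[foll,b=14,z]
e21 deliver 3→4: ·
e22 deliver 0→1: ·
e23 deliver 1→3: ·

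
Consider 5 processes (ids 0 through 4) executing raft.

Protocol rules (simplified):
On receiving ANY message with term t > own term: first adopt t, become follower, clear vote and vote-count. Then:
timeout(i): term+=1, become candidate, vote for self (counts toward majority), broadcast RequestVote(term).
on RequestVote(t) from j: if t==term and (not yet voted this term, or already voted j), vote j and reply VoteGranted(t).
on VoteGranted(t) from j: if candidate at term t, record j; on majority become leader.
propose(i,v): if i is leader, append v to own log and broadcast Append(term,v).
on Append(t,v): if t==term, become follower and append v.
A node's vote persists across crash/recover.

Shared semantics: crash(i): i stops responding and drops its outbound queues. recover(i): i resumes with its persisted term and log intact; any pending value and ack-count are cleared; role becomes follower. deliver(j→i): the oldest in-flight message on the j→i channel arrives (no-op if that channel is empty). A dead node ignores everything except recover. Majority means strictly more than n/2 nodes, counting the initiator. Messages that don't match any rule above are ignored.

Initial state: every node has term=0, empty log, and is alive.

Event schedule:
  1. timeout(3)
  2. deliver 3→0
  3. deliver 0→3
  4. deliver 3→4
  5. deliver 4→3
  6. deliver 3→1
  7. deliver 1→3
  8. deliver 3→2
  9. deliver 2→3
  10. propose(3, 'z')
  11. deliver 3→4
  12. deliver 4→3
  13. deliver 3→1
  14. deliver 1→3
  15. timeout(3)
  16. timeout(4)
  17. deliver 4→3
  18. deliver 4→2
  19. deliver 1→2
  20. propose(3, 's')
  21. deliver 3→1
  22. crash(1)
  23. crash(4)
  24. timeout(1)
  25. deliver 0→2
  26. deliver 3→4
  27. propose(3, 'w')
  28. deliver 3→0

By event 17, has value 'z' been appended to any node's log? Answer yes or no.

step 1 timeout(3): 3={cand,t=1,log=-}
step 2 deliver 3→0: 0={foll,t=1,log=-}
step 3 deliver 0→3: —
step 4 deliver 3→4: 4={foll,t=1,log=-}
step 5 deliver 4→3: 3={lead,t=1,log=-}
step 6 deliver 3→1: 1={foll,t=1,log=-}
step 7 deliver 1→3: —
step 8 deliver 3→2: 2={foll,t=1,log=-}
step 9 deliver 2→3: —
step 10 propose(3,'z'): 3={lead,t=1,log=z}
step 11 deliver 3→4: 4={foll,t=1,log=z}
step 12 deliver 4→3: —
step 13 deliver 3→1: 1={foll,t=1,log=z}
step 14 deliver 1→3: —
step 15 timeout(3): 3={cand,t=2,log=z}
step 16 timeout(4): 4={cand,t=2,log=z}
step 17 deliver 4→3: —

yes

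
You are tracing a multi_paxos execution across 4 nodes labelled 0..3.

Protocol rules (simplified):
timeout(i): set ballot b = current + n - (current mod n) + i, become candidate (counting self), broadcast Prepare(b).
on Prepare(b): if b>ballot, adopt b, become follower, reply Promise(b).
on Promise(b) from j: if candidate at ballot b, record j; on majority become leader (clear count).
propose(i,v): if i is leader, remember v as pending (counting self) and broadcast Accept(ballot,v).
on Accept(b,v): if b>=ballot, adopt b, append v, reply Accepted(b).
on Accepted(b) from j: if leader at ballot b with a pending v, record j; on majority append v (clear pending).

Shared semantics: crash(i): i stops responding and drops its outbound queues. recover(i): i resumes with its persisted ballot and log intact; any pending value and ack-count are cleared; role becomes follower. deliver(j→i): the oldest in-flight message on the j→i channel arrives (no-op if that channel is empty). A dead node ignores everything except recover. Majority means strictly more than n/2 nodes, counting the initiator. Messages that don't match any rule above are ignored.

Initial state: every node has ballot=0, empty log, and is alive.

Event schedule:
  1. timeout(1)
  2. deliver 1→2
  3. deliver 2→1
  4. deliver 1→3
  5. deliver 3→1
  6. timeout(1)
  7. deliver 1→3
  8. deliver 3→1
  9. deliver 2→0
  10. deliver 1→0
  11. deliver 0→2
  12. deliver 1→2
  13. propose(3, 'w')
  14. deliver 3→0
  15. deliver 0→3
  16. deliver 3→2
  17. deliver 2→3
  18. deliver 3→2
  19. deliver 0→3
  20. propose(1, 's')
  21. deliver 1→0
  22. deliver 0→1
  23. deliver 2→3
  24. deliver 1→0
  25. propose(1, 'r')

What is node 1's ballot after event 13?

1. timeout(1):  <1:cand b5 ->
2. deliver 1→2:  <2:foll b5 ->
3. deliver 2→1:  nop
4. deliver 1→3:  <3:foll b5 ->
5. deliver 3→1:  <1:lead b5 ->
6. timeout(1):  <1:cand b9 ->
7. deliver 1→3:  <3:foll b9 ->
8. deliver 3→1:  nop
9. deliver 2→0:  nop
10. deliver 1→0:  <0:foll b5 ->
11. deliver 0→2:  nop
12. deliver 1→2:  <2:foll b9 ->
13. propose(3,'w'):  nop

9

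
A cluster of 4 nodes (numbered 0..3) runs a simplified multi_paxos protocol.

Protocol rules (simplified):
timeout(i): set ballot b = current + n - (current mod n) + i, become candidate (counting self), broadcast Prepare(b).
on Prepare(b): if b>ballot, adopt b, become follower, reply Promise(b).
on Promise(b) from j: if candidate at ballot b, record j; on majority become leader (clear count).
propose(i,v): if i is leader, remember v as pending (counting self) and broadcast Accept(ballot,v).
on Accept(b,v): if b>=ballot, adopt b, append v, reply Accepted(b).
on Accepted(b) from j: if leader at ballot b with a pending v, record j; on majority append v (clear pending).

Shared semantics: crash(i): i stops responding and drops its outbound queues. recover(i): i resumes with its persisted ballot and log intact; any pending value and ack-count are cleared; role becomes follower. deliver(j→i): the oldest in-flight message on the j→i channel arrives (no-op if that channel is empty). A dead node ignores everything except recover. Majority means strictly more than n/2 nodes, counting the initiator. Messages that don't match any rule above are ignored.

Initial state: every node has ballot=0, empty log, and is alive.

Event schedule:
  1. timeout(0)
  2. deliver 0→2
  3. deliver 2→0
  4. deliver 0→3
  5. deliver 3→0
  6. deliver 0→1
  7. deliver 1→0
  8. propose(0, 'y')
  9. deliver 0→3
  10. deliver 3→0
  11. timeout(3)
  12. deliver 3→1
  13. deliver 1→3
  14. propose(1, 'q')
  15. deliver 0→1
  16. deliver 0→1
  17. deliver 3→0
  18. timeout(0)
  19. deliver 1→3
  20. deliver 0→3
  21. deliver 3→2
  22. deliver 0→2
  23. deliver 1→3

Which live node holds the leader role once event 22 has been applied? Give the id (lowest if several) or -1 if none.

[1] timeout(0) → N0(cand b4 [-])
[2] deliver 0→2 → N2(foll b4 [-])
[3] deliver 2→0 → ∅
[4] deliver 0→3 → N3(foll b4 [-])
[5] deliver 3→0 → N0(lead b4 [-])
[6] deliver 0→1 → N1(foll b4 [-])
[7] deliver 1→0 → ∅
[8] propose(0,'y') → ∅
[9] deliver 0→3 → N3(foll b4 [y])
[10] deliver 3→0 → ∅
[11] timeout(3) → N3(cand b11 [y])
[12] deliver 3→1 → N1(foll b11 [-])
[13] deliver 1→3 → ∅
[14] propose(1,'q') → ∅
[15] deliver 0→1 → ∅
[16] deliver 0→1 → ∅
[17] deliver 3→0 → N0(foll b11 [-])
[18] timeout(0) → N0(cand b12 [-])
[19] deliver 1→3 → ∅
[20] deliver 0→3 → N3(lead b11 [y])
[21] deliver 3→2 → N2(foll b11 [-])
[22] deliver 0→2 → ∅

3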